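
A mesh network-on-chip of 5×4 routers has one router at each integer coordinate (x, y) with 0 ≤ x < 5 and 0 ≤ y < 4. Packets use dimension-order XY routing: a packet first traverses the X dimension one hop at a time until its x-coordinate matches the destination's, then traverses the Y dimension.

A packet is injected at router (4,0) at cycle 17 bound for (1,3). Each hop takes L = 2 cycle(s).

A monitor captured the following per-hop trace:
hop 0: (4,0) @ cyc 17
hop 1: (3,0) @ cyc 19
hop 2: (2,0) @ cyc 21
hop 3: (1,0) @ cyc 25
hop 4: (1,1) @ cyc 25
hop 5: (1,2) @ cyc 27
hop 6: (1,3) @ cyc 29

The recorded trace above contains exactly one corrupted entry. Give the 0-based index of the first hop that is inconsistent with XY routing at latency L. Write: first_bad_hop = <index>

hop 1: step (-1,+0), +2 cyc — ok
hop 2: step (-1,+0), +2 cyc — ok
hop 3: step (-1,+0), +4 cyc — BAD: Δcyc=4≠L

first_bad_hop = 3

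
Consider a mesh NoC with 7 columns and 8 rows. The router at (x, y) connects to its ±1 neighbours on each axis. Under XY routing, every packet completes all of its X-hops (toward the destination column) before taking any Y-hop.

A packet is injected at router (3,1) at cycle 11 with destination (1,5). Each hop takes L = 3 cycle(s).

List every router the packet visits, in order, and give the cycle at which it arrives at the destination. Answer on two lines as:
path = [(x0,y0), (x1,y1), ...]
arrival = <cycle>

  0. router=(3,1) cycle=11 (inject)
  1. router=(2,1) cycle=14 dir=W
  2. router=(1,1) cycle=17 dir=W
  3. router=(1,2) cycle=20 dir=N
  4. router=(1,3) cycle=23 dir=N
  5. router=(1,4) cycle=26 dir=N
  6. router=(1,5) cycle=29 dir=N

path = [(3,1), (2,1), (1,1), (1,2), (1,3), (1,4), (1,5)]
arrival = 29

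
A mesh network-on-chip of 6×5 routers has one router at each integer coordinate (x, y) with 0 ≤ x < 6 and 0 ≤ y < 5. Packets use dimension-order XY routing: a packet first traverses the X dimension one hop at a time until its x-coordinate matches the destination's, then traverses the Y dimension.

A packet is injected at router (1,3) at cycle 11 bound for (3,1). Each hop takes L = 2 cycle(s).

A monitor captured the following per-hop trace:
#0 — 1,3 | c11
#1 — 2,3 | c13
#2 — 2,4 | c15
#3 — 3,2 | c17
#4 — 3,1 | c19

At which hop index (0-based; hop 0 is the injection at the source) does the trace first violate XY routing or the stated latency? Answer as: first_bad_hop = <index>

  1: Δx=+1 Δy=+0 Δt=2 [ok]
  2: Δx=+0 Δy=+1 Δt=2 [BAD: Y-move but x=2≠3]

first_bad_hop = 2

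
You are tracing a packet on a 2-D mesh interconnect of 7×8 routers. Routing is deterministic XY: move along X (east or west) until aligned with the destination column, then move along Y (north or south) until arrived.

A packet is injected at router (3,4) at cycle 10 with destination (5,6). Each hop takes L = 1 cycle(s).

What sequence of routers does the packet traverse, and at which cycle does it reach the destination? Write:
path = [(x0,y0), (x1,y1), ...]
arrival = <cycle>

  0. router=(3,4) cycle=10 (inject)
  1. router=(4,4) cycle=11 dir=E
  2. router=(5,4) cycle=12 dir=E
  3. router=(5,5) cycle=13 dir=N
  4. router=(5,6) cycle=14 dir=N

path = [(3,4), (4,4), (5,4), (5,5), (5,6)]
arrival = 14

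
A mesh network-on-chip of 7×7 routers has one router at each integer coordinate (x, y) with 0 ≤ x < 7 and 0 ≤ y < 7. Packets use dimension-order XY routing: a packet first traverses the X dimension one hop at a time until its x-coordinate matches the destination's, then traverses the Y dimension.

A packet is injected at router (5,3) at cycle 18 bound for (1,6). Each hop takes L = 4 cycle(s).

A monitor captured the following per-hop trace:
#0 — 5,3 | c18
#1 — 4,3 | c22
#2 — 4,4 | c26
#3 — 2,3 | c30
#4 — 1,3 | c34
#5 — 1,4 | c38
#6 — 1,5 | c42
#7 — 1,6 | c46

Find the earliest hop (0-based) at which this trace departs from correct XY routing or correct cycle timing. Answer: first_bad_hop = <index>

check 1→ d=(-1,0) cyc+4: ok
check 2→ d=(0,1) cyc+4: BAD: Y-move but x=4≠1

first_bad_hop = 2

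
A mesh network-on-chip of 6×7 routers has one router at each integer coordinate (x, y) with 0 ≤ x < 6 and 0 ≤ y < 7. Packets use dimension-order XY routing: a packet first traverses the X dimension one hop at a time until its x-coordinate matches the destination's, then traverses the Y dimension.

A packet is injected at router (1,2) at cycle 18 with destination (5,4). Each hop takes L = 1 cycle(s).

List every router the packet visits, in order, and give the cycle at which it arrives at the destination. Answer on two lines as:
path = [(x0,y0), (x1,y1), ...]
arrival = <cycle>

path = [(1,2), (2,2), (3,2), (4,2), (5,2), (5,3), (5,4)]
arrival = 24

#0 — 1,2 | c18
#1 — 2,2 | c19 | E
#2 — 3,2 | c20 | E
#3 — 4,2 | c21 | E
#4 — 5,2 | c22 | E
#5 — 5,3 | c23 | N
#6 — 5,4 | c24 | N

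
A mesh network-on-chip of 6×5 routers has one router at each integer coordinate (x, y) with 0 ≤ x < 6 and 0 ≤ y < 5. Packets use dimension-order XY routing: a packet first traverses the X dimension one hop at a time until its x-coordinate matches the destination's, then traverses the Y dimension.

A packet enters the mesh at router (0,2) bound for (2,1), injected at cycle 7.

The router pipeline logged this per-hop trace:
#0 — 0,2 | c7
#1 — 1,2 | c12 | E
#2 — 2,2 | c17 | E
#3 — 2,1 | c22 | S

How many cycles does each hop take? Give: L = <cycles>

cyc[1] − cyc[0] = 12 − 7 = 5.
That increment is L by definition: L = 5.

L = 5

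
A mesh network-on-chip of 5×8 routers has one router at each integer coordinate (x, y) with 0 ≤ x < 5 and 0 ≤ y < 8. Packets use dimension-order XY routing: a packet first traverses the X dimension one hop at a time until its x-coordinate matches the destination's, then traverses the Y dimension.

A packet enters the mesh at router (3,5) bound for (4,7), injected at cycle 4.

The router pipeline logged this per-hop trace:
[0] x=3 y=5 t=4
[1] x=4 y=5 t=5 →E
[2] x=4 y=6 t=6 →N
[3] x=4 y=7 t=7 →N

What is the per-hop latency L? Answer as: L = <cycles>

L = 1

From hop 0 (4) to hop 1 (5): +1 cycles.
One hop costs L cycles, so L = 1.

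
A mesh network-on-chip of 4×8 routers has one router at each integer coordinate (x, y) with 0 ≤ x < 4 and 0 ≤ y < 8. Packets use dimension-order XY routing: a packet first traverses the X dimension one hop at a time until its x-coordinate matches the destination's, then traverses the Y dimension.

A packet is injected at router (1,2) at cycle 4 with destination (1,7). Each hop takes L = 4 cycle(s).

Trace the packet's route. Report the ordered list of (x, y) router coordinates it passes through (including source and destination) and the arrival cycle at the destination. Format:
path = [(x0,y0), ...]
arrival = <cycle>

#0 — 1,2 | c4
#1 — 1,3 | c8 | N
#2 — 1,4 | c12 | N
#3 — 1,5 | c16 | N
#4 — 1,6 | c20 | N
#5 — 1,7 | c24 | N

path = [(1,2), (1,3), (1,4), (1,5), (1,6), (1,7)]
arrival = 24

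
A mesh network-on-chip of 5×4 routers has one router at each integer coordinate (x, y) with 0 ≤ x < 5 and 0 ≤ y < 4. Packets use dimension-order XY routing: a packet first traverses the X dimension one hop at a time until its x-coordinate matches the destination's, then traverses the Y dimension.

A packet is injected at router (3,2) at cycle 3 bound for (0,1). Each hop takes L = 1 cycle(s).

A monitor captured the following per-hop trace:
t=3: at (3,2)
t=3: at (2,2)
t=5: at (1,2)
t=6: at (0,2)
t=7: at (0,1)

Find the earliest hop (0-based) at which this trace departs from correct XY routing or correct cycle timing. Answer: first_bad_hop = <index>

hop 1: step (-1,+0), +0 cyc — BAD: Δcyc=0≠L

first_bad_hop = 1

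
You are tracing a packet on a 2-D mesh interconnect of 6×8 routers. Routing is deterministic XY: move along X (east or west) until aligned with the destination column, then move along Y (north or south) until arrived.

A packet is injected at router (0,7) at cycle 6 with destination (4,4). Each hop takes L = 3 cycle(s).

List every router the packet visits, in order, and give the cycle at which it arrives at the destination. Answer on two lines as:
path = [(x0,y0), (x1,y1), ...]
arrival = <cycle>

  0. router=(0,7) cycle=6 (inject)
  1. router=(1,7) cycle=9 dir=E
  2. router=(2,7) cycle=12 dir=E
  3. router=(3,7) cycle=15 dir=E
  4. router=(4,7) cycle=18 dir=E
  5. router=(4,6) cycle=21 dir=S
  6. router=(4,5) cycle=24 dir=S
  7. router=(4,4) cycle=27 dir=S

path = [(0,7), (1,7), (2,7), (3,7), (4,7), (4,6), (4,5), (4,4)]
arrival = 27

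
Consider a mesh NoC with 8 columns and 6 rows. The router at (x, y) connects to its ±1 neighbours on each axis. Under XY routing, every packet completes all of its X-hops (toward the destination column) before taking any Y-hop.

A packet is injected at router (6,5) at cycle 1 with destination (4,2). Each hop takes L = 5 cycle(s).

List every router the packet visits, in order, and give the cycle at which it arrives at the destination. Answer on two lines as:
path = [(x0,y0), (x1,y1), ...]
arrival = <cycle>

[0] x=6 y=5 t=1
[1] x=5 y=5 t=6 →W
[2] x=4 y=5 t=11 →W
[3] x=4 y=4 t=16 →S
[4] x=4 y=3 t=21 →S
[5] x=4 y=2 t=26 →S

path = [(6,5), (5,5), (4,5), (4,4), (4,3), (4,2)]
arrival = 26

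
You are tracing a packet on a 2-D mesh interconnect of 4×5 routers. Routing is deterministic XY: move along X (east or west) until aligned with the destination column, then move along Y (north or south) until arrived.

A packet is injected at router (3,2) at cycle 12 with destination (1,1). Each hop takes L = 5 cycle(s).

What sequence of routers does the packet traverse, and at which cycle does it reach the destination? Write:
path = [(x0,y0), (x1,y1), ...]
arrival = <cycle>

path = [(3,2), (2,2), (1,2), (1,1)]
arrival = 27

  0. router=(3,2) cycle=12 (inject)
  1. router=(2,2) cycle=17 dir=W
  2. router=(1,2) cycle=22 dir=W
  3. router=(1,1) cycle=27 dir=S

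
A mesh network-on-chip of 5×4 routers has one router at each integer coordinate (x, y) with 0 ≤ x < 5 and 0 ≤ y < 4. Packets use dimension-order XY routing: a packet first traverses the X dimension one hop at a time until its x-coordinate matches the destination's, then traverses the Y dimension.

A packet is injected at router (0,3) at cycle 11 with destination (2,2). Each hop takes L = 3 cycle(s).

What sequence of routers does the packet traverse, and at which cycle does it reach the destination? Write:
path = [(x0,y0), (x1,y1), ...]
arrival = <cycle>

path = [(0,3), (1,3), (2,3), (2,2)]
arrival = 20

t=11: at (0,3)
t=14: at (1,3) after E
t=17: at (2,3) after E
t=20: at (2,2) after S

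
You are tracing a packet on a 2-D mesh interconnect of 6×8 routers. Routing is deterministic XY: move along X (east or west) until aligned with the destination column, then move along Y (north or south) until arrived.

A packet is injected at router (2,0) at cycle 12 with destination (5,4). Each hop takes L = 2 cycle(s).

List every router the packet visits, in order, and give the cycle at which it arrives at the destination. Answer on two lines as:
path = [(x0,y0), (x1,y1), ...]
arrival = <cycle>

path = [(2,0), (3,0), (4,0), (5,0), (5,1), (5,2), (5,3), (5,4)]
arrival = 26

#0 — 2,0 | c12
#1 — 3,0 | c14 | E
#2 — 4,0 | c16 | E
#3 — 5,0 | c18 | E
#4 — 5,1 | c20 | N
#5 — 5,2 | c22 | N
#6 — 5,3 | c24 | N
#7 — 5,4 | c26 | N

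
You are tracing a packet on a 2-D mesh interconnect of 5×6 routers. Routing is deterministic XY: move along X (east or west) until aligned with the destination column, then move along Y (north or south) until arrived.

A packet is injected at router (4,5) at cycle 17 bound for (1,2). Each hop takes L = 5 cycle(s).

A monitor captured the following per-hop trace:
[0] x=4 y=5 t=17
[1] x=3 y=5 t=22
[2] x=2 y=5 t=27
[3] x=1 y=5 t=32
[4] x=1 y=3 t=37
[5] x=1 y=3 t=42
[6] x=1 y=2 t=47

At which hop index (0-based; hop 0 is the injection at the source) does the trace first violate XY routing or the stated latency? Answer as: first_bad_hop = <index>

first_bad_hop = 4

  1: Δx=-1 Δy=+0 Δt=5 [ok]
  2: Δx=-1 Δy=+0 Δt=5 [ok]
  3: Δx=-1 Δy=+0 Δt=5 [ok]
  4: Δx=+0 Δy=-2 Δt=5 [BAD: non-unit step]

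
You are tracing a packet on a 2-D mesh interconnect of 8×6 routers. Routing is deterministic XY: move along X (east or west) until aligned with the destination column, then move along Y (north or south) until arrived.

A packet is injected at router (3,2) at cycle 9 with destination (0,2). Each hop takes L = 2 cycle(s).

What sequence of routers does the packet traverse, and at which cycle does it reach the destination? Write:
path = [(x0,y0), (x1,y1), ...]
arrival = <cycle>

path = [(3,2), (2,2), (1,2), (0,2)]
arrival = 15

t=9: at (3,2)
t=11: at (2,2) after W
t=13: at (1,2) after W
t=15: at (0,2) after W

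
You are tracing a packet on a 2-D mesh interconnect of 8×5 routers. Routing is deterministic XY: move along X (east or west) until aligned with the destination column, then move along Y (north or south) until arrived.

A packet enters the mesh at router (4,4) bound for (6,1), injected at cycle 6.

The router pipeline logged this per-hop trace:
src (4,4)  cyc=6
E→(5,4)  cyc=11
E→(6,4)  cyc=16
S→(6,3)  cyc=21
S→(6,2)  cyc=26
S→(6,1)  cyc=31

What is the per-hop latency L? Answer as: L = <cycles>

L = 5

Between hops 0 and 1 the cycle counter advances 11 − 6 = 5.
Each hop adds L, hence L = 5.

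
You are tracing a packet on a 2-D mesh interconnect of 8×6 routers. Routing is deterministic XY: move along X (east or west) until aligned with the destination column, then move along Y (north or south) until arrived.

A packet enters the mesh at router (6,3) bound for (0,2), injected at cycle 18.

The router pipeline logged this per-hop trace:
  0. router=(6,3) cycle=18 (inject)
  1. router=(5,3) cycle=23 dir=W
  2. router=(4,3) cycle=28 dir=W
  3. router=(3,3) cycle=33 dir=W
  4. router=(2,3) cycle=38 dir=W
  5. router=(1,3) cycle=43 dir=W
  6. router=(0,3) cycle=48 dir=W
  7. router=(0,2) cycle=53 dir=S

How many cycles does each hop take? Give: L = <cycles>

L = 5

Between hops 0 and 1 the cycle counter advances 23 − 18 = 5.
One hop costs L cycles, so L = 5.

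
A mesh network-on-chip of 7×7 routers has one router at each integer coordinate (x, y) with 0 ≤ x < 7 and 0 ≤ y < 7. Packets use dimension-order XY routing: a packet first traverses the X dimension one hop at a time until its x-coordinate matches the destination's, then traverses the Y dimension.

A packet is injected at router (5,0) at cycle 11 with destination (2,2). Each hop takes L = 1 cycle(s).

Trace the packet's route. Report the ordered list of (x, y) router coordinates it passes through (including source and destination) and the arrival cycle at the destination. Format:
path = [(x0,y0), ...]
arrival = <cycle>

[0] x=5 y=0 t=11
[1] x=4 y=0 t=12 →W
[2] x=3 y=0 t=13 →W
[3] x=2 y=0 t=14 →W
[4] x=2 y=1 t=15 →N
[5] x=2 y=2 t=16 →N

path = [(5,0), (4,0), (3,0), (2,0), (2,1), (2,2)]
arrival = 16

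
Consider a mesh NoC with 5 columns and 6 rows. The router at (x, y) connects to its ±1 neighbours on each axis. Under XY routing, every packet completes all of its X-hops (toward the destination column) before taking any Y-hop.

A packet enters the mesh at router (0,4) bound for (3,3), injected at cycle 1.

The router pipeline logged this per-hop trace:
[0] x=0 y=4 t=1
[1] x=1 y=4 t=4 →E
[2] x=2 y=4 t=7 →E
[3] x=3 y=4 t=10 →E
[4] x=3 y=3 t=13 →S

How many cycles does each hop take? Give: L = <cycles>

cyc[1] − cyc[0] = 4 − 1 = 3.
That increment is L by definition: L = 3.

L = 3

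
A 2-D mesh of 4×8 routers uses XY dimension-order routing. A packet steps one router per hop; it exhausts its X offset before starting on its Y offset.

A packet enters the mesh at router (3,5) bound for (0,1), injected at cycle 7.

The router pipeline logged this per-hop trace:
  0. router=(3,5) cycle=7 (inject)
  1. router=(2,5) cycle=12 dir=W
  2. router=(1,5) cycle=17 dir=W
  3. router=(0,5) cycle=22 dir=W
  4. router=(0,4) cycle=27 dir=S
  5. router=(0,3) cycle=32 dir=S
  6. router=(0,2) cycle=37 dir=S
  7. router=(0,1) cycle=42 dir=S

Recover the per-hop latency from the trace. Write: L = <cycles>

L = 5

From hop 0 (7) to hop 1 (12): +5 cycles.
Each hop adds L, hence L = 5.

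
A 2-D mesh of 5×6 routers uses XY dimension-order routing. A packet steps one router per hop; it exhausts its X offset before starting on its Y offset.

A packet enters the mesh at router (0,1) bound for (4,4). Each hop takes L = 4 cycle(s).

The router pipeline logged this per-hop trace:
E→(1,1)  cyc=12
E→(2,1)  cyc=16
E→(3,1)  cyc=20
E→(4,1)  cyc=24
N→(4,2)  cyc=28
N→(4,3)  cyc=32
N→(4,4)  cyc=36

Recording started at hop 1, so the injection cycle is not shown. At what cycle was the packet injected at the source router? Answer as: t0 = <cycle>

cyc[1] = 12 and cyc[k] = t0 + k·L for every k.
Therefore t0 = 12 − L = 8.

t0 = 8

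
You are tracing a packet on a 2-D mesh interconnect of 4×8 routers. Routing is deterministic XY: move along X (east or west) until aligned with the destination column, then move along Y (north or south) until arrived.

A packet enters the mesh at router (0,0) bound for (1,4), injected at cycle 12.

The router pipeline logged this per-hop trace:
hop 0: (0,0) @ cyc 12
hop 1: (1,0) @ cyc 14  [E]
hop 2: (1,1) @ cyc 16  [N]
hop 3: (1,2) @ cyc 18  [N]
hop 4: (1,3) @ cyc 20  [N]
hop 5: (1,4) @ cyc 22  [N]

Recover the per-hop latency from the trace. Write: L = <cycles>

L = 2

Δcyc across hop 0→1: 14 − 12 = 2.
Each hop adds L, hence L = 2.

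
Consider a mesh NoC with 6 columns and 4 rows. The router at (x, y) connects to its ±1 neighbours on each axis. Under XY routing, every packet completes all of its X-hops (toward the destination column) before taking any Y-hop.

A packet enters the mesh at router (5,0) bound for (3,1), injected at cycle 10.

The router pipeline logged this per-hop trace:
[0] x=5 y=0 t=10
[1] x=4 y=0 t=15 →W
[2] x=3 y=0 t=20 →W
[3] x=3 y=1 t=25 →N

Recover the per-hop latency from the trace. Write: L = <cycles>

L = 5

Δcyc across hop 0→1: 15 − 10 = 5.
Per-hop latency L = Δcyc = 5.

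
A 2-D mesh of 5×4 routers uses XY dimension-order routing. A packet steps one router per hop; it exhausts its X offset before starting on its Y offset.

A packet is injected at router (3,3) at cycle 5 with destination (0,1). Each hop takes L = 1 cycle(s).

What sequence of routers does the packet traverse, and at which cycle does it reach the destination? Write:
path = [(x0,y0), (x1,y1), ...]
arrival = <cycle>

  0. router=(3,3) cycle=5 (inject)
  1. router=(2,3) cycle=6 dir=W
  2. router=(1,3) cycle=7 dir=W
  3. router=(0,3) cycle=8 dir=W
  4. router=(0,2) cycle=9 dir=S
  5. router=(0,1) cycle=10 dir=S

path = [(3,3), (2,3), (1,3), (0,3), (0,2), (0,1)]
arrival = 10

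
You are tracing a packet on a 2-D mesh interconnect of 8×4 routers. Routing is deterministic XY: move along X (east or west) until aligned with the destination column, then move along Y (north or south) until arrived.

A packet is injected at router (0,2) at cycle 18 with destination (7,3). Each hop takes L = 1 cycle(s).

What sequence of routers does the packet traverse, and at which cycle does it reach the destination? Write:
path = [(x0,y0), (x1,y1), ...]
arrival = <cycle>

hop 0: (0,2) @ cyc 18
hop 1: (1,2) @ cyc 19  [E]
hop 2: (2,2) @ cyc 20  [E]
hop 3: (3,2) @ cyc 21  [E]
hop 4: (4,2) @ cyc 22  [E]
hop 5: (5,2) @ cyc 23  [E]
hop 6: (6,2) @ cyc 24  [E]
hop 7: (7,2) @ cyc 25  [E]
hop 8: (7,3) @ cyc 26  [N]

path = [(0,2), (1,2), (2,2), (3,2), (4,2), (5,2), (6,2), (7,2), (7,3)]
arrival = 26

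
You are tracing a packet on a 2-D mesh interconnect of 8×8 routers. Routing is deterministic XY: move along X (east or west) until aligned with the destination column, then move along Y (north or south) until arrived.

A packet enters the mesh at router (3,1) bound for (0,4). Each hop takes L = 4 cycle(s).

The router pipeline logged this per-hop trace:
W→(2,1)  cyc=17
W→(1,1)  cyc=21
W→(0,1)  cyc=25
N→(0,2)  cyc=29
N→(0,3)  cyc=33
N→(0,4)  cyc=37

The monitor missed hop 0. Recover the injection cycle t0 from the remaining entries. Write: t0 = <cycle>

t0 = 13

At hop 1 the cycle is 17; in general cyc_k = t0 + kL.
t0 = cyc[1] − L = 17 − 4 = 13.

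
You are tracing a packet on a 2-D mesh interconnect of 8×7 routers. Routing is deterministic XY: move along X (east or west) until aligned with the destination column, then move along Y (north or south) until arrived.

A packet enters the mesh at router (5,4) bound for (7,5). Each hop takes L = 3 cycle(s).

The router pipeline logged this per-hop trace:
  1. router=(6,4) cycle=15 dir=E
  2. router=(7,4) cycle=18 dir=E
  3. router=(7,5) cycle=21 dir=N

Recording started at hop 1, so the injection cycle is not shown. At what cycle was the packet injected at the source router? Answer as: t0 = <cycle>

At hop 1 the cycle is 15; in general cyc_k = t0 + kL.
Therefore t0 = 15 − L = 12.

t0 = 12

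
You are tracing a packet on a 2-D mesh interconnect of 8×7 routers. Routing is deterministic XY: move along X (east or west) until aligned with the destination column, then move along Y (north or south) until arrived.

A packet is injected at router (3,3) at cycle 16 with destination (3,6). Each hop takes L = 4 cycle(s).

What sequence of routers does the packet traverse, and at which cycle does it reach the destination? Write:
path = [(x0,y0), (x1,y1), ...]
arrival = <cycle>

  0. router=(3,3) cycle=16 (inject)
  1. router=(3,4) cycle=20 dir=N
  2. router=(3,5) cycle=24 dir=N
  3. router=(3,6) cycle=28 dir=N

path = [(3,3), (3,4), (3,5), (3,6)]
arrival = 28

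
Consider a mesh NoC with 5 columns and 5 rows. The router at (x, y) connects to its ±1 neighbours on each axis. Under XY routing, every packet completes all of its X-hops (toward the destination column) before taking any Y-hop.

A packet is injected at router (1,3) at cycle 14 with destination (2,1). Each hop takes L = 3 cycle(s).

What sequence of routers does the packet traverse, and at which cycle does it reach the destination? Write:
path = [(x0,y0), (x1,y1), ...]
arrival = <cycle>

path = [(1,3), (2,3), (2,2), (2,1)]
arrival = 23

[0] x=1 y=3 t=14
[1] x=2 y=3 t=17 →E
[2] x=2 y=2 t=20 →S
[3] x=2 y=1 t=23 →S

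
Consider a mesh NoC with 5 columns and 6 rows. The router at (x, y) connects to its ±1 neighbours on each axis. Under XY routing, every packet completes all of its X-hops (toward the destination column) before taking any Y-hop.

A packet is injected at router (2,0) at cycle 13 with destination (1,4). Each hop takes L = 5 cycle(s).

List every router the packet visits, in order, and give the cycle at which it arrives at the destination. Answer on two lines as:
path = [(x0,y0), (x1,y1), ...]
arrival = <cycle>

path = [(2,0), (1,0), (1,1), (1,2), (1,3), (1,4)]
arrival = 38

  0. router=(2,0) cycle=13 (inject)
  1. router=(1,0) cycle=18 dir=W
  2. router=(1,1) cycle=23 dir=N
  3. router=(1,2) cycle=28 dir=N
  4. router=(1,3) cycle=33 dir=N
  5. router=(1,4) cycle=38 dir=N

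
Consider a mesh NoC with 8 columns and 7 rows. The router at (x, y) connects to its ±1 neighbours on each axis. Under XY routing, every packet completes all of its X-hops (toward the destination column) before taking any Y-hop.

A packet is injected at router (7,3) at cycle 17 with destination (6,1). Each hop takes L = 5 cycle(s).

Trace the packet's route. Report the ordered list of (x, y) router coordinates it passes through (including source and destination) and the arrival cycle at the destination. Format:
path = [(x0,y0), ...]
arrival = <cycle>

path = [(7,3), (6,3), (6,2), (6,1)]
arrival = 32

#0 — 7,3 | c17
#1 — 6,3 | c22 | W
#2 — 6,2 | c27 | S
#3 — 6,1 | c32 | S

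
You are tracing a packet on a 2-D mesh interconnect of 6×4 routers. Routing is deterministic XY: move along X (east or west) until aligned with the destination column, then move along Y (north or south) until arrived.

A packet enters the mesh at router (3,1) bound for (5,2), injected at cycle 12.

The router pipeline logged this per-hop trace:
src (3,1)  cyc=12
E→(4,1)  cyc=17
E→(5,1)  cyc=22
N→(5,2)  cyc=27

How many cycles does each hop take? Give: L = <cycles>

L = 5

Δcyc across hop 0→1: 17 − 12 = 5.
That increment is L by definition: L = 5.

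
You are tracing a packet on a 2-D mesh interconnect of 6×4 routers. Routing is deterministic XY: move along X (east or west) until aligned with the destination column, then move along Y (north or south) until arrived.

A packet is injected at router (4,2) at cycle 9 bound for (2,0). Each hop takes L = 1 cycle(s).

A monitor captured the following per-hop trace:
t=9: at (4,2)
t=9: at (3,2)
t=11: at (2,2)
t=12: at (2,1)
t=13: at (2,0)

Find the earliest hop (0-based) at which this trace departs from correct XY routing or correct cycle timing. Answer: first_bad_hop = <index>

check 1→ d=(-1,0) cyc+0: BAD: Δcyc=0≠L

first_bad_hop = 1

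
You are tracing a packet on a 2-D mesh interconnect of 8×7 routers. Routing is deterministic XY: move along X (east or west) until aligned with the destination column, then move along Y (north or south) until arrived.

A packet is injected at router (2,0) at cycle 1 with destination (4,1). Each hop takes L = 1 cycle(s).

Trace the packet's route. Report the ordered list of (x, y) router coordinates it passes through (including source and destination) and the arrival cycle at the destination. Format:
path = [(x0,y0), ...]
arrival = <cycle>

hop 0: (2,0) @ cyc 1
hop 1: (3,0) @ cyc 2  [E]
hop 2: (4,0) @ cyc 3  [E]
hop 3: (4,1) @ cyc 4  [N]

path = [(2,0), (3,0), (4,0), (4,1)]
arrival = 4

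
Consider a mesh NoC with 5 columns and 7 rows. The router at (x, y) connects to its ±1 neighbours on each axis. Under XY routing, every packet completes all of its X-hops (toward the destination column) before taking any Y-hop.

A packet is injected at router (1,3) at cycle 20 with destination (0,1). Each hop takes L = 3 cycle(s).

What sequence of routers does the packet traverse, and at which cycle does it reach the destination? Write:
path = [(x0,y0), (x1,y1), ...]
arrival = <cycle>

path = [(1,3), (0,3), (0,2), (0,1)]
arrival = 29

hop 0: (1,3) @ cyc 20
hop 1: (0,3) @ cyc 23  [W]
hop 2: (0,2) @ cyc 26  [S]
hop 3: (0,1) @ cyc 29  [S]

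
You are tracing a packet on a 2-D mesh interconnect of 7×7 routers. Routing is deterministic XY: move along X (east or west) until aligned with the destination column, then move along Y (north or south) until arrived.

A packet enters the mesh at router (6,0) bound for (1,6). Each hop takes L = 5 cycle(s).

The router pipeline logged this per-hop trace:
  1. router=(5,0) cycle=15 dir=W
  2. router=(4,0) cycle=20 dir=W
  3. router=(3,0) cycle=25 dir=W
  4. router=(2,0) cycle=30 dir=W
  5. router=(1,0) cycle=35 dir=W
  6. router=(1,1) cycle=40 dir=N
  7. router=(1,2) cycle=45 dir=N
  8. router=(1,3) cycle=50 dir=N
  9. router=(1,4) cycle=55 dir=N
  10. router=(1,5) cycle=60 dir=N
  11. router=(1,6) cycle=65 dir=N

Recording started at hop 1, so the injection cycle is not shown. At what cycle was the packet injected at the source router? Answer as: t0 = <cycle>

Hop 1 reached at cycle 15; hop k is at t0 + k·L.
So t0 = 15 − 1·5 = 10.

t0 = 10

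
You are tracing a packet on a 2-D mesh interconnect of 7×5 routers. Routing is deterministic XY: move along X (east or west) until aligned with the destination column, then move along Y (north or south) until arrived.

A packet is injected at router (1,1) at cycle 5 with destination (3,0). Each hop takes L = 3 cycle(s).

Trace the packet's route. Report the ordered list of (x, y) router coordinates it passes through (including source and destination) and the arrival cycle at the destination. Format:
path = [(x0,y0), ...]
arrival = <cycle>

path = [(1,1), (2,1), (3,1), (3,0)]
arrival = 14

  0. router=(1,1) cycle=5 (inject)
  1. router=(2,1) cycle=8 dir=E
  2. router=(3,1) cycle=11 dir=E
  3. router=(3,0) cycle=14 dir=S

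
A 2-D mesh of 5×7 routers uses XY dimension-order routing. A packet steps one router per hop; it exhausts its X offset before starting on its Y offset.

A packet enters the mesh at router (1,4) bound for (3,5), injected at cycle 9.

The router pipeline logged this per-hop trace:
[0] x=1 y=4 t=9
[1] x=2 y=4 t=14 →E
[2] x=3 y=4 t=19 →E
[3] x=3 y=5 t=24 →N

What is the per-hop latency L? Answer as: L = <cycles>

L = 5

Between hops 0 and 1 the cycle counter advances 14 − 9 = 5.
Per-hop latency L = Δcyc = 5.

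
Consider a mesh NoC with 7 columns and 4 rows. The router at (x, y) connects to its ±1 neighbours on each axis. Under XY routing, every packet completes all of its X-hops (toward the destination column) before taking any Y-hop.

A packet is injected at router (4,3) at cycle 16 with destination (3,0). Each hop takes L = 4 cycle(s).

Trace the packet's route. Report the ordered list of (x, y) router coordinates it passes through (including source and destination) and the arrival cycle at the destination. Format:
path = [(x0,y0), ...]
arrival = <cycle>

t=16: at (4,3)
t=20: at (3,3) after W
t=24: at (3,2) after S
t=28: at (3,1) after S
t=32: at (3,0) after S

path = [(4,3), (3,3), (3,2), (3,1), (3,0)]
arrival = 32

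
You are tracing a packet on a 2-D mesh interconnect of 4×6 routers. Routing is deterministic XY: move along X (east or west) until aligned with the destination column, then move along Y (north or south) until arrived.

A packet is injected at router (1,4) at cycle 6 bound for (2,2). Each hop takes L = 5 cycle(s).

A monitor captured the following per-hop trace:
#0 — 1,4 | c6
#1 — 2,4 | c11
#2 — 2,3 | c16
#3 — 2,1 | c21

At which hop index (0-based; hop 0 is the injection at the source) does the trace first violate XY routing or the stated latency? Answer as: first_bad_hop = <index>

first_bad_hop = 3

[1] (+1,+0) / 5c ⇒ ok
[2] (+0,-1) / 5c ⇒ ok
[3] (+0,-2) / 5c ⇒ BAD: non-unit step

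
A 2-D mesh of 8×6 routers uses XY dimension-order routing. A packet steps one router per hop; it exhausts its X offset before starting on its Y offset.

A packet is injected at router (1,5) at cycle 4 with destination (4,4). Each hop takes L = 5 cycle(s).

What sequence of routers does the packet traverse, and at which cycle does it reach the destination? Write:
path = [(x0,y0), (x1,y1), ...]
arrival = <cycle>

hop 0: (1,5) @ cyc 4
hop 1: (2,5) @ cyc 9  [E]
hop 2: (3,5) @ cyc 14  [E]
hop 3: (4,5) @ cyc 19  [E]
hop 4: (4,4) @ cyc 24  [S]

path = [(1,5), (2,5), (3,5), (4,5), (4,4)]
arrival = 24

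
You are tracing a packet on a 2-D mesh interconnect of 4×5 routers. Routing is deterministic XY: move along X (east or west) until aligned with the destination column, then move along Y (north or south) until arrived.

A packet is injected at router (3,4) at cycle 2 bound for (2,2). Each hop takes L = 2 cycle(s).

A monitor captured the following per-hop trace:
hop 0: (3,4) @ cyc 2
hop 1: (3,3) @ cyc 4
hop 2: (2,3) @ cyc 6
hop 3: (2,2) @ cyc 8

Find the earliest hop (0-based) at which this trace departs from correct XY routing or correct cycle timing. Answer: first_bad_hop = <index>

first_bad_hop = 1

hop 1: step (+0,-1), +2 cyc — BAD: Y-move but x=3≠2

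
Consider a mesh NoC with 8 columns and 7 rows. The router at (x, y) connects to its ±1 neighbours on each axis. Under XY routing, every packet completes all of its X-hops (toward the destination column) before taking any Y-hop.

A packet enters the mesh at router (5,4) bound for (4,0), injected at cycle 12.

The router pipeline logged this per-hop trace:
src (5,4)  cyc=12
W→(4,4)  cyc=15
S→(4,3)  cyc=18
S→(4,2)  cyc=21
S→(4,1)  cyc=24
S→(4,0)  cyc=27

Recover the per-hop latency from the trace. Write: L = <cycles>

From hop 0 (12) to hop 1 (15): +3 cycles.
Each hop adds L, hence L = 3.

L = 3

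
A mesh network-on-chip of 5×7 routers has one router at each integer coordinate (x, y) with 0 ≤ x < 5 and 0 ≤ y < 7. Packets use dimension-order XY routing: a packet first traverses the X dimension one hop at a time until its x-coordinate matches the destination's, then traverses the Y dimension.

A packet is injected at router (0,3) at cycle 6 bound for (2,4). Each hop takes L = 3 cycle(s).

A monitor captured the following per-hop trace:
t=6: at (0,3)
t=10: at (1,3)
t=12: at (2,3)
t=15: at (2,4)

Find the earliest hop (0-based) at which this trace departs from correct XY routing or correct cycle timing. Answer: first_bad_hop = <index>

check 1→ d=(1,0) cyc+4: BAD: Δcyc=4≠L

first_bad_hop = 1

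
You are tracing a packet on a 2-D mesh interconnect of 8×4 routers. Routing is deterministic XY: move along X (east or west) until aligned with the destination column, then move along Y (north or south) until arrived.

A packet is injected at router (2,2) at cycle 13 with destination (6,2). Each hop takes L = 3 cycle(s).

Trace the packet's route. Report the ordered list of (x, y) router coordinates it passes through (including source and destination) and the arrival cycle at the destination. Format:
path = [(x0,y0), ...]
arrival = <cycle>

path = [(2,2), (3,2), (4,2), (5,2), (6,2)]
arrival = 25

#0 — 2,2 | c13
#1 — 3,2 | c16 | E
#2 — 4,2 | c19 | E
#3 — 5,2 | c22 | E
#4 — 6,2 | c25 | E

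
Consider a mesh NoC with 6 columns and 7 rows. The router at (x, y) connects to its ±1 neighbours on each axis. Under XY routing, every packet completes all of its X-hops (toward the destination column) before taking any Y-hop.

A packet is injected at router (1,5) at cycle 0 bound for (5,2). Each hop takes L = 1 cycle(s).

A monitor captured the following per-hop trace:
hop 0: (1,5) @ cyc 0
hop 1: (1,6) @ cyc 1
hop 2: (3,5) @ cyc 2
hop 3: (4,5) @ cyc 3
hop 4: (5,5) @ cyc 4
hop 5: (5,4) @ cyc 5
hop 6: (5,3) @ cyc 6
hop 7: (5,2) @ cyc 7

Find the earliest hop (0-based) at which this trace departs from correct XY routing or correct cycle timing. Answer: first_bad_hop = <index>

hop 1: step (+0,+1), +1 cyc — BAD: Y-move but x=1≠5

first_bad_hop = 1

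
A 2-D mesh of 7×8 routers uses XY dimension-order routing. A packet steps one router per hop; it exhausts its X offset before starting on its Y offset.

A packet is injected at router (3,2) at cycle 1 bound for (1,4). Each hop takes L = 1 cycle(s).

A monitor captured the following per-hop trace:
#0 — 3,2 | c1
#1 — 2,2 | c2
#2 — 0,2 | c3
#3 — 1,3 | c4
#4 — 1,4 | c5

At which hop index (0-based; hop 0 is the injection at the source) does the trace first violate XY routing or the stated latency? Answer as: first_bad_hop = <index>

first_bad_hop = 2

[1] (-1,+0) / 1c ⇒ ok
[2] (-2,+0) / 1c ⇒ BAD: non-unit step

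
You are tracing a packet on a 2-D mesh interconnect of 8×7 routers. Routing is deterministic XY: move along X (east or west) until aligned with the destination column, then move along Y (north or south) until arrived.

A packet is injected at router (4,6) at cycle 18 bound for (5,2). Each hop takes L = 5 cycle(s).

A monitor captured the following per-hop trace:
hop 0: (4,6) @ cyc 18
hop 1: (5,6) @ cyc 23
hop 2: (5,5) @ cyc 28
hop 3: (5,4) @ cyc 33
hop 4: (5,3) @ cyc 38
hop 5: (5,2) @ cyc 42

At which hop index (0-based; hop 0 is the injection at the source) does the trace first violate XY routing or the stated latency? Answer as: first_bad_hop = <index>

first_bad_hop = 5

[1] (+1,+0) / 5c ⇒ ok
[2] (+0,-1) / 5c ⇒ ok
[3] (+0,-1) / 5c ⇒ ok
[4] (+0,-1) / 5c ⇒ ok
[5] (+0,-1) / 4c ⇒ BAD: Δcyc=4≠L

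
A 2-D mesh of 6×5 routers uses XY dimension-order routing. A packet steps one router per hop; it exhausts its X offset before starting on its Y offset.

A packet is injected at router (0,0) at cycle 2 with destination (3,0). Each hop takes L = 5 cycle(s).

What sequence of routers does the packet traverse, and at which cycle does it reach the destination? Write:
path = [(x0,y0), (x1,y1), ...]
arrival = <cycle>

#0 — 0,0 | c2
#1 — 1,0 | c7 | E
#2 — 2,0 | c12 | E
#3 — 3,0 | c17 | E

path = [(0,0), (1,0), (2,0), (3,0)]
arrival = 17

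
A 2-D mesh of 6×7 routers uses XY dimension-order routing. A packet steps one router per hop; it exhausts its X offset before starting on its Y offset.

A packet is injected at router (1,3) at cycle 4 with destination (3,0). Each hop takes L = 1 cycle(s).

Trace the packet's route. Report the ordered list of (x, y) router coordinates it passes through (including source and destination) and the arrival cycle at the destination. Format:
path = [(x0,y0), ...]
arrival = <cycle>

path = [(1,3), (2,3), (3,3), (3,2), (3,1), (3,0)]
arrival = 9

t=4: at (1,3)
t=5: at (2,3) after E
t=6: at (3,3) after E
t=7: at (3,2) after S
t=8: at (3,1) after S
t=9: at (3,0) after S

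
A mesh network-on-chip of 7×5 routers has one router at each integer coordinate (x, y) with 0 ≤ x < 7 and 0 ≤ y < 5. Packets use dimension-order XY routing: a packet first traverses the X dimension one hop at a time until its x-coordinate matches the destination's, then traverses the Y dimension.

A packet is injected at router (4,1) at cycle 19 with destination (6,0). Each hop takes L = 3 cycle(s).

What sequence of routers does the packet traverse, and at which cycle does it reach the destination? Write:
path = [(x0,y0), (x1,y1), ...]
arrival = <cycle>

t=19: at (4,1)
t=22: at (5,1) after E
t=25: at (6,1) after E
t=28: at (6,0) after S

path = [(4,1), (5,1), (6,1), (6,0)]
arrival = 28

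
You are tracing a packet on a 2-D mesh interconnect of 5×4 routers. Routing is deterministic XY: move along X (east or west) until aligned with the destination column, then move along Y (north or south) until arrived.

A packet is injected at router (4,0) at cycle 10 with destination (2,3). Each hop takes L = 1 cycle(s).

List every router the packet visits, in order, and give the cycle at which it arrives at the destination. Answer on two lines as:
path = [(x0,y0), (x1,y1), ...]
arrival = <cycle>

path = [(4,0), (3,0), (2,0), (2,1), (2,2), (2,3)]
arrival = 15

hop 0: (4,0) @ cyc 10
hop 1: (3,0) @ cyc 11  [W]
hop 2: (2,0) @ cyc 12  [W]
hop 3: (2,1) @ cyc 13  [N]
hop 4: (2,2) @ cyc 14  [N]
hop 5: (2,3) @ cyc 15  [N]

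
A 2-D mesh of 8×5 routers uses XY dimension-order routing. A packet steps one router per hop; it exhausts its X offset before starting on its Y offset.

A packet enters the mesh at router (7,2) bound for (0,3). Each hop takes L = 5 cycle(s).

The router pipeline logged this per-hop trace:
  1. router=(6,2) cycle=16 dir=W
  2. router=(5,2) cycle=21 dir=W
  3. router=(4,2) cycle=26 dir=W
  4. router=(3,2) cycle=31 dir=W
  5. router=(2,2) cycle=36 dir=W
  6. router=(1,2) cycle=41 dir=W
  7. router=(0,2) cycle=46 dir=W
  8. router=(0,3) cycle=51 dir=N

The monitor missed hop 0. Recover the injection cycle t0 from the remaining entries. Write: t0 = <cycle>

t0 = 11

At hop 1 the cycle is 16; in general cyc_k = t0 + kL.
Subtract one hop: t0 = 16 − 5 = 11.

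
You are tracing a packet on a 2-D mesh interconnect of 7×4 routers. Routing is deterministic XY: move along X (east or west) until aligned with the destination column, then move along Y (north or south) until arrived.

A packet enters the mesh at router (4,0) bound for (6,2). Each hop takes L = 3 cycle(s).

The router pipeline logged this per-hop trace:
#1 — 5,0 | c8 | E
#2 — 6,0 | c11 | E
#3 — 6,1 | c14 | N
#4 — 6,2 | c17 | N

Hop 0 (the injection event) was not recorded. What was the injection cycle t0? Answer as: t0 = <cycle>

cyc[1] = 8 and cyc[k] = t0 + k·L for every k.
So t0 = 8 − 1·3 = 5.

t0 = 5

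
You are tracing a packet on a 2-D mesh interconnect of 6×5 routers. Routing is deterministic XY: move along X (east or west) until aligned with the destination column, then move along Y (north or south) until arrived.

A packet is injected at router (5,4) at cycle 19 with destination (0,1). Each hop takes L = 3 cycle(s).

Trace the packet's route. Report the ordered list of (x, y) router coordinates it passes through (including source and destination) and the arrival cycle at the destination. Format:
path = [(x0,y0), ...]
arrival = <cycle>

path = [(5,4), (4,4), (3,4), (2,4), (1,4), (0,4), (0,3), (0,2), (0,1)]
arrival = 43

[0] x=5 y=4 t=19
[1] x=4 y=4 t=22 →W
[2] x=3 y=4 t=25 →W
[3] x=2 y=4 t=28 →W
[4] x=1 y=4 t=31 →W
[5] x=0 y=4 t=34 →W
[6] x=0 y=3 t=37 →S
[7] x=0 y=2 t=40 →S
[8] x=0 y=1 t=43 →S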